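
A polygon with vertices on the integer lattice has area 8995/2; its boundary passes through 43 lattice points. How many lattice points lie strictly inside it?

Pick's theorem A = I + B/2 − 1 rearranges to I = A − B/2 + 1 = 8995/2 − 43/2 + 1 = 4477.

4477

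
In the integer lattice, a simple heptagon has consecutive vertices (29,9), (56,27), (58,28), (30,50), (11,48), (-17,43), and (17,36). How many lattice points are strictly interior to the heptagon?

1135

By the shoelace formula, twice the signed area is |(29·27 − 56·9) + (56·28 − 58·27) + (58·50 − 30·28) + (30·48 − 11·50) + (11·43 − (-17)·48) + ((-17)·36 − 17·43) + (17·9 − 29·36)| = 2286, so the area is 1143.
Along each edge there are gcd(|Δx|,|Δy|)+1 lattice points, so counting each shared vertex once the boundary has gcd(27,18) + gcd(2,1) + gcd(28,22) + gcd(19,2) + gcd(28,5) + gcd(34,7) + gcd(12,27) = 9+1+2+1+1+1+3 = 18.
By Pick's theorem A = I + B/2 − 1, so I = 1143 − 18/2 + 1 = 1135.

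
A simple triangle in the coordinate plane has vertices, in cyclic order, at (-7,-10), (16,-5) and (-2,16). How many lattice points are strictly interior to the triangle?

285

Using the shoelace formula, 2A = |[(-7)·(-5) − 16·(-10)] + [16·16 − (-2)·(-5)] + [(-2)·(-10) − (-7)·16]| = 573, so the area is 573/2.
The number of boundary lattice points is Σ gcd(|Δx|,|Δy|) = gcd(23,5) + gcd(18,21) + gcd(5,26) = 1+3+1 = 5.
Pick's theorem gives I = A − B/2 + 1 = 573/2 − 5/2 + 1 = 285.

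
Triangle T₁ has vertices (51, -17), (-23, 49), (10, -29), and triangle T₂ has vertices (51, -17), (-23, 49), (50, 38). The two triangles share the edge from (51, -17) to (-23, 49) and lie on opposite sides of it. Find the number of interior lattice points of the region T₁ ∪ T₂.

3797

The union is the simple quadrilateral with vertices (51, -17), (10, -29), (-23, 49), (50, 38) in order.
By the shoelace formula, twice the signed area is |[51·(-29) − 10·(-17)] + [10·49 − (-23)·(-29)] + [(-23)·38 − 50·49] + [50·(-17) − 51·38]| = 7598, so the area is 3799.
Summing gcd(|Δx|,|Δy|) over the edges gives the boundary count: gcd(41,12) + gcd(33,78) + gcd(73,11) + gcd(1,55) = 1+3+1+1 = 6.
By Pick's theorem I = A − B/2 + 1 = 3799 − 6/2 + 1 = 3797.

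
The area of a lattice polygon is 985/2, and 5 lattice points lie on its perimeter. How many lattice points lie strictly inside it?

From Pick's theorem, I = A − B/2 + 1 = 985/2 − 5/2 + 1 = 491.

491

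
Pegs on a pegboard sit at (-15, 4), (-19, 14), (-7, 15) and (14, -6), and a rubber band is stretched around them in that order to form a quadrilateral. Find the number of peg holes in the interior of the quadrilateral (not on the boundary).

250

The shoelace formula gives twice the area as |((-15)·14 − (-19)·4) + ((-19)·15 − (-7)·14) + ((-7)·(-6) − 14·15) + (14·4 − (-15)·(-6))| = 523, so the area is 523/2.
The number of boundary lattice points is Σ gcd(|Δx|,|Δy|) = gcd(4,10) + gcd(12,1) + gcd(21,21) + gcd(29,10) = 2+1+21+1 = 25.
Pick's theorem gives I = A − B/2 + 1 = 523/2 − 25/2 + 1 = 250.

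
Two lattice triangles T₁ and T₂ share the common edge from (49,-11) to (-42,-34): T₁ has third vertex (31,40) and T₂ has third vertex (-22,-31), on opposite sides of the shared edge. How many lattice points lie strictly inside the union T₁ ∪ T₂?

2619

The union is the simple quadrilateral with vertices (49,-11), (31,40), (-42,-34), (-22,-31) in order.
Using the shoelace formula, 2A = |[49·40 − 31·(-11)] + [31·(-34) − (-42)·40] + [(-42)·(-31) − (-22)·(-34)] + [(-22)·(-11) − 49·(-31)]| = 5242, so the area is 2621.
Summing gcd(|Δx|,|Δy|) over the edges gives the boundary count: gcd(18,51) + gcd(73,74) + gcd(20,3) + gcd(71,20) = 3+1+1+1 = 6.
By Pick's theorem I = A − B/2 + 1 = 2621 − 6/2 + 1 = 2619.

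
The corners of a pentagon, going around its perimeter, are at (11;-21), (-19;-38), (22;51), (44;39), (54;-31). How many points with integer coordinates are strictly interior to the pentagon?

Using the shoelace formula, 2A = |(11·(-38) − (-19)·(-21)) + ((-19)·51 − 22·(-38)) + (22·39 − 44·51) + (44·(-31) − 54·39) + (54·(-21) − 11·(-31))| = 6599, so the area is 6599/2.
Summing gcd(|Δx|,|Δy|) over the edges gives the boundary count: gcd(30,17) + gcd(41,89) + gcd(22,12) + gcd(10,70) + gcd(43,10) = 1+1+2+10+1 = 15.
By Pick's theorem A = I + B/2 − 1, so I = 6599/2 − 15/2 + 1 = 3293.

3293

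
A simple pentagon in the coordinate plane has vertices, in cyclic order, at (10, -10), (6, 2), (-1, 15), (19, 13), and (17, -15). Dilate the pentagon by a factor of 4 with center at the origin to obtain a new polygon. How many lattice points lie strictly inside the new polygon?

The shoelace formula gives twice the area as |(10·2 − 6·(-10)) + (6·15 − (-1)·2) + ((-1)·13 − 19·15) + (19·(-15) − 17·13) + (17·(-10) − 10·(-15))| = 652, so the area is 326.
The number of boundary lattice points is Σ gcd(|Δx|,|Δy|) = gcd(4,12) + gcd(7,13) + gcd(20,2) + gcd(2,28) + gcd(7,5) = 4+1+2+2+1 = 10.
Scaling by 4 multiplies the area by 4² = 16 (so the new area is 5216) and multiplies the boundary lattice-point count by 4, giving 40.
By Pick's theorem, the interior count of the dilated polygon is 5216 − 40/2 + 1 = 5197.

5197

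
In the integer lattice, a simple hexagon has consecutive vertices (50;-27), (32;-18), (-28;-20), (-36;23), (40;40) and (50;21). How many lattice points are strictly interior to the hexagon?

4202

Using the shoelace formula, 2A = |[50·(-18) − 32·(-27)] + [32·(-20) − (-28)·(-18)] + [(-28)·23 − (-36)·(-20)] + [(-36)·40 − 40·23] + [40·21 − 50·40] + [50·(-27) − 50·21]| = 8464, so the area is 4232.
Along each edge there are gcd(|Δx|,|Δy|)+1 lattice points, so counting each shared vertex once the boundary has gcd(18,9) + gcd(60,2) + gcd(8,43) + gcd(76,17) + gcd(10,19) + gcd(0,48) = 9+2+1+1+1+48 = 62.
By Pick's theorem A = I + B/2 − 1, so I = 4232 − 62/2 + 1 = 4202.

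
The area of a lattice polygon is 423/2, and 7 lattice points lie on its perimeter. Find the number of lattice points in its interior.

From Pick's theorem, I = A − B/2 + 1 = 423/2 − 7/2 + 1 = 209.

209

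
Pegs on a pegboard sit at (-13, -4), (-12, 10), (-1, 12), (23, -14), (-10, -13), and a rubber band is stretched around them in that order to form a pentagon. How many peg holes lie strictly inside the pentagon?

568

The shoelace formula gives twice the area as |[(-13)·10 − (-12)·(-4)] + [(-12)·12 − (-1)·10] + [(-1)·(-14) − 23·12] + [23·(-13) − (-10)·(-14)] + [(-10)·(-4) − (-13)·(-13)]| = 1142, so the area is 571.
Summing gcd(|Δx|,|Δy|) over the edges gives the boundary count: gcd(1,14) + gcd(11,2) + gcd(24,26) + gcd(33,1) + gcd(3,9) = 1+1+2+1+3 = 8.
Pick's theorem gives I = A − B/2 + 1 = 571 − 8/2 + 1 = 568.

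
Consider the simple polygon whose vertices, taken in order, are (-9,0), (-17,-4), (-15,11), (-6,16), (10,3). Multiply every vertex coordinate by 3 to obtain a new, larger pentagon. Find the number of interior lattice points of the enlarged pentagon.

2401

The shoelace formula gives twice the area as |((-9)·(-4) − (-17)·0) + ((-17)·11 − (-15)·(-4)) + ((-15)·16 − (-6)·11) + ((-6)·3 − 10·16) + (10·0 − (-9)·3)| = 536, so the area is 268.
The number of boundary lattice points is Σ gcd(|Δx|,|Δy|) = gcd(8,4) + gcd(2,15) + gcd(9,5) + gcd(16,13) + gcd(19,3) = 4+1+1+1+1 = 8.
Scaling by 3 multiplies the area by 3² = 9 (so the new area is 2412) and multiplies the boundary lattice-point count by 3, giving 24.
By Pick's theorem, the interior count of the dilated polygon is 2412 − 24/2 + 1 = 2401.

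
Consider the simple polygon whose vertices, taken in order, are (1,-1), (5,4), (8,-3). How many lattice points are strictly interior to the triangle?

21

By the shoelace formula, twice the signed area is |(1·4 − 5·(-1)) + (5·(-3) − 8·4) + (8·(-1) − 1·(-3))| = 43, so the area is 21.5.
The number of boundary lattice points is Σ gcd(|Δx|,|Δy|) = gcd(4,5) + gcd(3,7) + gcd(7,2) = 1+1+1 = 3.
Pick's theorem gives I = A − B/2 + 1 = 21.5 − 3/2 + 1 = 21.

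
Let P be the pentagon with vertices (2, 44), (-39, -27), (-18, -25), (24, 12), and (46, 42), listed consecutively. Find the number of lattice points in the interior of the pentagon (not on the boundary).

2463

Using the shoelace formula, 2A = |[2·(-27) − (-39)·44] + [(-39)·(-25) − (-18)·(-27)] + [(-18)·12 − 24·(-25)] + [24·42 − 46·12] + [46·44 − 2·42]| = 4931, so the area is 2465.5.
Summing gcd(|Δx|,|Δy|) over the edges gives the boundary count: gcd(41,71) + gcd(21,2) + gcd(42,37) + gcd(22,30) + gcd(44,2) = 1+1+1+2+2 = 7.
Pick's theorem gives I = A − B/2 + 1 = 2465.5 − 7/2 + 1 = 2463.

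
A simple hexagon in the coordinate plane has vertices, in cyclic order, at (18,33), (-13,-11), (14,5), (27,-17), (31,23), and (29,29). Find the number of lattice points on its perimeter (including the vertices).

Along each edge there are gcd(|Δx|,|Δy|)+1 lattice points, so counting each shared vertex once the boundary has gcd(31,44) + gcd(27,16) + gcd(13,22) + gcd(4,40) + gcd(2,6) + gcd(11,4) = 1+1+1+4+2+1 = 10.

10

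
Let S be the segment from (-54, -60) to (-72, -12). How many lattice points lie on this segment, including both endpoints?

7

The number of lattice points on a segment between lattice points is gcd(|Δx|,|Δy|) + 1 = gcd(18,48) + 1 = 6 + 1 = 7.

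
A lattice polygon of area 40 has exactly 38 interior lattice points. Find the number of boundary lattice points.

6

Pick's theorem gives A = I + B/2 − 1, so B = 2(A − I + 1) = 2(40 − 38 + 1) = 6.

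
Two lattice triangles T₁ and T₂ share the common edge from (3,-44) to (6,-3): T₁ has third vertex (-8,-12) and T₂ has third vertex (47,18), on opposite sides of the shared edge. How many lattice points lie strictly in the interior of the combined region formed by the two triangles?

The union is the simple quadrilateral with vertices (3,-44), (-8,-12), (6,-3), (47,18) in order.
Using the shoelace formula, 2A = |[3·(-12) − (-8)·(-44)] + [(-8)·(-3) − 6·(-12)] + [6·18 − 47·(-3)] + [47·(-44) − 3·18]| = 2165, so the area is 2165/2.
Along each edge there are gcd(|Δx|,|Δy|)+1 lattice points, so counting each shared vertex once the boundary has gcd(11,32) + gcd(14,9) + gcd(41,21) + gcd(44,62) = 1+1+1+2 = 5.
By Pick's theorem I = A − B/2 + 1 = 2165/2 − 5/2 + 1 = 1081.

1081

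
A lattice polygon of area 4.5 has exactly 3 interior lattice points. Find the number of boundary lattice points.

Pick's theorem gives A = I + B/2 − 1, so B = 2(A − I + 1) = 2(4.5 − 3 + 1) = 5.

5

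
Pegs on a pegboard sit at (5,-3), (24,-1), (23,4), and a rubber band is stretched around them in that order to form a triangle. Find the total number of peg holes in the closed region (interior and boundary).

51

Using the shoelace formula, 2A = |(5·(-1) − 24·(-3)) + (24·4 − 23·(-1)) + (23·(-3) − 5·4)| = 97, so the area is 48.5.
Summing gcd(|Δx|,|Δy|) over the edges gives the boundary count: gcd(19,2) + gcd(1,5) + gcd(18,7) = 1+1+1 = 3.
Pick's theorem gives I = A − B/2 + 1 = 48.5 − 3/2 + 1 = 48, so the closed region contains I + B = 48 + 3 = 51 lattice points.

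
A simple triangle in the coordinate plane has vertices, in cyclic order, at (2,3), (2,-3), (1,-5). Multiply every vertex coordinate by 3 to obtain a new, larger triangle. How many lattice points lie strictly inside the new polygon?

16

By the shoelace formula, twice the signed area is |(2·(-3) − 2·3) + (2·(-5) − 1·(-3)) + (1·3 − 2·(-5))| = 6, so the area is 3.
Along each edge there are gcd(|Δx|,|Δy|)+1 lattice points, so counting each shared vertex once the boundary has gcd(0,6) + gcd(1,2) + gcd(1,8) = 6+1+1 = 8.
Scaling by 3 multiplies the area by 3² = 9 (so the new area is 27) and multiplies the boundary lattice-point count by 3, giving 24.
By Pick's theorem, the interior count of the dilated polygon is 27 − 24/2 + 1 = 16.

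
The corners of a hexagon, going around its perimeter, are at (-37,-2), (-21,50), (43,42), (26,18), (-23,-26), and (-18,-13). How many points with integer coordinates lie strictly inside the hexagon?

Using the shoelace formula, 2A = |((-37)·50 − (-21)·(-2)) + ((-21)·42 − 43·50) + (43·18 − 26·42) + (26·(-26) − (-23)·18) + ((-23)·(-13) − (-18)·(-26)) + ((-18)·(-2) − (-37)·(-13))| = 6118, so the area is 3059.
The number of boundary lattice points is Σ gcd(|Δx|,|Δy|) = gcd(16,52) + gcd(64,8) + gcd(17,24) + gcd(49,44) + gcd(5,13) + gcd(19,11) = 4+8+1+1+1+1 = 16.
By Pick's theorem A = I + B/2 − 1, so I = 3059 − 16/2 + 1 = 3052.

3052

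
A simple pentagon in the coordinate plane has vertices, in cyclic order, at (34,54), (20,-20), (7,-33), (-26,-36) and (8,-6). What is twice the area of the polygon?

2310

By the shoelace formula, twice the signed area is |(34·(-20) − 20·54) + (20·(-33) − 7·(-20)) + (7·(-36) − (-26)·(-33)) + ((-26)·(-6) − 8·(-36)) + (8·54 − 34·(-6))| = 2310, so the area is 1155.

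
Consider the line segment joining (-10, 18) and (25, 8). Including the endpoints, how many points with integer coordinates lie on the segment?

6

The number of lattice points on a segment between lattice points is gcd(|Δx|,|Δy|) + 1 = gcd(35,10) + 1 = 5 + 1 = 6.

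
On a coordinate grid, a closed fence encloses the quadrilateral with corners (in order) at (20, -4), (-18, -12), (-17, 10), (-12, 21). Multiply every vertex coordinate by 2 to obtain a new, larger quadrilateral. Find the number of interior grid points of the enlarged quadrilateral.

2606

By the shoelace formula, twice the signed area is |[20·(-12) − (-18)·(-4)] + [(-18)·10 − (-17)·(-12)] + [(-17)·21 − (-12)·10] + [(-12)·(-4) − 20·21]| = 1305, so the area is 1305/2.
The number of boundary lattice points is Σ gcd(|Δx|,|Δy|) = gcd(38,8) + gcd(1,22) + gcd(5,11) + gcd(32,25) = 2+1+1+1 = 5.
Scaling by 2 multiplies the area by 2² = 4 (so the new area is 2610) and multiplies the boundary lattice-point count by 2, giving 10.
By Pick's theorem, the interior count of the dilated polygon is 2610 − 10/2 + 1 = 2606.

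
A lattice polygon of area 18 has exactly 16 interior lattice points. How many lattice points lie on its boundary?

6

Pick's theorem gives A = I + B/2 − 1, so B = 2(A − I + 1) = 2(18 − 16 + 1) = 6.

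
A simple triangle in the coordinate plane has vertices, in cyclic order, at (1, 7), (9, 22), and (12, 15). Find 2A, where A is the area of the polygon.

101

Using the shoelace formula, 2A = |[1·22 − 9·7] + [9·15 − 12·22] + [12·7 − 1·15]| = 101, so the area is 101/2.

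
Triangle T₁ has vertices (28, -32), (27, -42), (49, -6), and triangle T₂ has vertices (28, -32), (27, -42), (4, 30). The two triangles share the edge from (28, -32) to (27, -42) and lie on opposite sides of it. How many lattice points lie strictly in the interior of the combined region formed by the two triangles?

241

The union is the simple quadrilateral with vertices (28, -32), (49, -6), (27, -42), (4, 30) in order.
By the shoelace formula, twice the signed area is |(28·(-6) − 49·(-32)) + (49·(-42) − 27·(-6)) + (27·30 − 4·(-42)) + (4·(-32) − 28·30)| = 486, so the area is 243.
Summing gcd(|Δx|,|Δy|) over the edges gives the boundary count: gcd(21,26) + gcd(22,36) + gcd(23,72) + gcd(24,62) = 1+2+1+2 = 6.
By Pick's theorem I = A − B/2 + 1 = 243 − 6/2 + 1 = 241.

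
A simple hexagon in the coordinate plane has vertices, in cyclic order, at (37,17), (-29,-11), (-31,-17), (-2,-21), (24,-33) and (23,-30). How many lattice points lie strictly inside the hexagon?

1479

By the shoelace formula, twice the signed area is |(37·(-11) − (-29)·17) + ((-29)·(-17) − (-31)·(-11)) + ((-31)·(-21) − (-2)·(-17)) + ((-2)·(-33) − 24·(-21)) + (24·(-30) − 23·(-33)) + (23·17 − 37·(-30))| = 2965, so the area is 1482.5.
The number of boundary lattice points is Σ gcd(|Δx|,|Δy|) = gcd(66,28) + gcd(2,6) + gcd(29,4) + gcd(26,12) + gcd(1,3) + gcd(14,47) = 2+2+1+2+1+1 = 9.
By Pick's theorem A = I + B/2 − 1, so I = 1482.5 − 9/2 + 1 = 1479.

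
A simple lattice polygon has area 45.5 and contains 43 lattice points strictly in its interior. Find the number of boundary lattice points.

7

Pick's theorem gives A = I + B/2 − 1, so B = 2(A − I + 1) = 2(45.5 − 43 + 1) = 7.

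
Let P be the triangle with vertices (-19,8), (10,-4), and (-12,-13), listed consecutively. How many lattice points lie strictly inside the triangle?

By the shoelace formula, twice the signed area is |[(-19)·(-4) − 10·8] + [10·(-13) − (-12)·(-4)] + [(-12)·8 − (-19)·(-13)]| = 525, so the area is 262.5.
Along each edge there are gcd(|Δx|,|Δy|)+1 lattice points, so counting each shared vertex once the boundary has gcd(29,12) + gcd(22,9) + gcd(7,21) = 1+1+7 = 9.
By Pick's theorem A = I + B/2 − 1, so I = 262.5 − 9/2 + 1 = 259.

259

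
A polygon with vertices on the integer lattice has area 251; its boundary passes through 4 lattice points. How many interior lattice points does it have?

250

From Pick's theorem, I = A − B/2 + 1 = 251 − 4/2 + 1 = 250.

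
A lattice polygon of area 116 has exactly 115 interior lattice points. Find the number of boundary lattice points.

4

Pick's theorem gives A = I + B/2 − 1, so B = 2(A − I + 1) = 2(116 − 115 + 1) = 4.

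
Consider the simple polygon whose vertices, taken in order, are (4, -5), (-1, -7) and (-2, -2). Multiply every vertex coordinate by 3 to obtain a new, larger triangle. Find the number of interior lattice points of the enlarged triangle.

115

Using the shoelace formula, 2A = |(4·(-7) − (-1)·(-5)) + ((-1)·(-2) − (-2)·(-7)) + ((-2)·(-5) − 4·(-2))| = 27, so the area is 27/2.
Along each edge there are gcd(|Δx|,|Δy|)+1 lattice points, so counting each shared vertex once the boundary has gcd(5,2) + gcd(1,5) + gcd(6,3) = 1+1+3 = 5.
Scaling by 3 multiplies the area by 3² = 9 (so the new area is 121.5) and multiplies the boundary lattice-point count by 3, giving 15.
By Pick's theorem, the interior count of the dilated polygon is 121.5 − 15/2 + 1 = 115.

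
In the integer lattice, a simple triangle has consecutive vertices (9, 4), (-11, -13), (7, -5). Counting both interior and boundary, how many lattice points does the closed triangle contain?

By the shoelace formula, twice the signed area is |(9·(-13) − (-11)·4) + ((-11)·(-5) − 7·(-13)) + (7·4 − 9·(-5))| = 146, so the area is 73.
Summing gcd(|Δx|,|Δy|) over the edges gives the boundary count: gcd(20,17) + gcd(18,8) + gcd(2,9) = 1+2+1 = 4.
Pick's theorem gives I = A − B/2 + 1 = 73 − 4/2 + 1 = 72, so the closed region contains I + B = 72 + 4 = 76 lattice points.

76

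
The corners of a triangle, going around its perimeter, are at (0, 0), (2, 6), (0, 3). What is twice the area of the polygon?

Using the shoelace formula, 2A = |(0·6 − 2·0) + (2·3 − 0·6) + (0·0 − 0·3)| = 6, so the area is 3.

6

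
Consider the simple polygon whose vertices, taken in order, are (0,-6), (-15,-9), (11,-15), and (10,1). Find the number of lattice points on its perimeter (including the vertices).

Along each edge there are gcd(|Δx|,|Δy|)+1 lattice points, so counting each shared vertex once the boundary has gcd(15,3) + gcd(26,6) + gcd(1,16) + gcd(10,7) = 3+2+1+1 = 7.

7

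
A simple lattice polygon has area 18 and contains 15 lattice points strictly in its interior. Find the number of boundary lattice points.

8

Pick's theorem gives A = I + B/2 − 1, so B = 2(A − I + 1) = 2(18 − 15 + 1) = 8.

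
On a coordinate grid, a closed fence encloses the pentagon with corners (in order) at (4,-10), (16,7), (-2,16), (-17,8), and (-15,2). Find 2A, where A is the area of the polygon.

Using the shoelace formula, 2A = |(4·7 − 16·(-10)) + (16·16 − (-2)·7) + ((-2)·8 − (-17)·16) + ((-17)·2 − (-15)·8) + ((-15)·(-10) − 4·2)| = 942, so the area is 471.

942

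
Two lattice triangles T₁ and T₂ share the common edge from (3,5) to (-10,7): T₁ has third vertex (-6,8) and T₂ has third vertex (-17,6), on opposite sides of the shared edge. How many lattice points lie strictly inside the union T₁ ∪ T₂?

The union is the simple quadrilateral with vertices (3,5), (-6,8), (-10,7), (-17,6) in order.
By the shoelace formula, twice the signed area is |[3·8 − (-6)·5] + [(-6)·7 − (-10)·8] + [(-10)·6 − (-17)·7] + [(-17)·5 − 3·6]| = 48, so the area is 24.
Summing gcd(|Δx|,|Δy|) over the edges gives the boundary count: gcd(9,3) + gcd(4,1) + gcd(7,1) + gcd(20,1) = 3+1+1+1 = 6.
By Pick's theorem I = A − B/2 + 1 = 24 − 6/2 + 1 = 22.

22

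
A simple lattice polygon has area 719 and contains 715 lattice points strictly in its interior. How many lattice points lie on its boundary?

10

Pick's theorem gives A = I + B/2 − 1, so B = 2(A − I + 1) = 2(719 − 715 + 1) = 10.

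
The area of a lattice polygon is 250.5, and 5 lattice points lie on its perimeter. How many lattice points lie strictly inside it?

249

Pick's theorem A = I + B/2 − 1 rearranges to I = A − B/2 + 1 = 250.5 − 5/2 + 1 = 249.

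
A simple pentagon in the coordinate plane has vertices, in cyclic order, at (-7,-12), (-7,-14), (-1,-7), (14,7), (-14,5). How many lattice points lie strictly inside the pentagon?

253

The shoelace formula gives twice the area as |((-7)·(-14) − (-7)·(-12)) + ((-7)·(-7) − (-1)·(-14)) + ((-1)·7 − 14·(-7)) + (14·5 − (-14)·7) + ((-14)·(-12) − (-7)·5)| = 511, so the area is 511/2.
The number of boundary lattice points is Σ gcd(|Δx|,|Δy|) = gcd(0,2) + gcd(6,7) + gcd(15,14) + gcd(28,2) + gcd(7,17) = 2+1+1+2+1 = 7.
Pick's theorem gives I = A − B/2 + 1 = 511/2 − 7/2 + 1 = 253.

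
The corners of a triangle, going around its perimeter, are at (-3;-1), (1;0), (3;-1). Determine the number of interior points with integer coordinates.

By the shoelace formula, twice the signed area is |[(-3)·0 − 1·(-1)] + [1·(-1) − 3·0] + [3·(-1) − (-3)·(-1)]| = 6, so the area is 3.
Summing gcd(|Δx|,|Δy|) over the edges gives the boundary count: gcd(4,1) + gcd(2,1) + gcd(6,0) = 1+1+6 = 8.
By Pick's theorem A = I + B/2 − 1, so I = 3 − 8/2 + 1 = 0.

0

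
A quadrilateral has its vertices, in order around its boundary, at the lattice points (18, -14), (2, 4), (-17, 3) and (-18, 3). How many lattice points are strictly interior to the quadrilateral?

186

Using the shoelace formula, 2A = |(18·4 − 2·(-14)) + (2·3 − (-17)·4) + ((-17)·3 − (-18)·3) + ((-18)·(-14) − 18·3)| = 375, so the area is 187.5.
Summing gcd(|Δx|,|Δy|) over the edges gives the boundary count: gcd(16,18) + gcd(19,1) + gcd(1,0) + gcd(36,17) = 2+1+1+1 = 5.
By Pick's theorem A = I + B/2 − 1, so I = 187.5 − 5/2 + 1 = 186.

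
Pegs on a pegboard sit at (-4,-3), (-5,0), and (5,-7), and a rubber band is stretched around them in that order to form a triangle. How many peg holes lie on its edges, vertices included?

The number of boundary lattice points is Σ gcd(|Δx|,|Δy|) = gcd(1,3) + gcd(10,7) + gcd(9,4) = 1+1+1 = 3.

3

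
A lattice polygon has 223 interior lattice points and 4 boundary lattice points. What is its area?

Pick's theorem states A = I + B/2 − 1, so A = 223 + 4/2 − 1 = 224.

224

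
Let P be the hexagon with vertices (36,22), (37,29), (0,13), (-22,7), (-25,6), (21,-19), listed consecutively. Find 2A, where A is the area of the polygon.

2535

The shoelace formula gives twice the area as |[36·29 − 37·22] + [37·13 − 0·29] + [0·7 − (-22)·13] + [(-22)·6 − (-25)·7] + [(-25)·(-19) − 21·6] + [21·22 − 36·(-19)]| = 2535, so the area is 1267.5.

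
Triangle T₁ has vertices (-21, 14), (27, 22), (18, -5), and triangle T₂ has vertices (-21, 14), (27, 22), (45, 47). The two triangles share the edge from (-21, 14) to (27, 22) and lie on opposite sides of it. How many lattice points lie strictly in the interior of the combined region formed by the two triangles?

The union is the simple quadrilateral with vertices (-21, 14), (18, -5), (27, 22), (45, 47) in order.
Using the shoelace formula, 2A = |((-21)·(-5) − 18·14) + (18·22 − 27·(-5)) + (27·47 − 45·22) + (45·14 − (-21)·47)| = 2280, so the area is 1140.
The number of boundary lattice points is Σ gcd(|Δx|,|Δy|) = gcd(39,19) + gcd(9,27) + gcd(18,25) + gcd(66,33) = 1+9+1+33 = 44.
By Pick's theorem I = A − B/2 + 1 = 1140 − 44/2 + 1 = 1119.

1119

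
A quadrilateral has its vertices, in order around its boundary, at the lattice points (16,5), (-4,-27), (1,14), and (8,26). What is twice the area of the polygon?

The shoelace formula gives twice the area as |[16·(-27) − (-4)·5] + [(-4)·14 − 1·(-27)] + [1·26 − 8·14] + [8·5 − 16·26]| = 903, so the area is 451.5.

903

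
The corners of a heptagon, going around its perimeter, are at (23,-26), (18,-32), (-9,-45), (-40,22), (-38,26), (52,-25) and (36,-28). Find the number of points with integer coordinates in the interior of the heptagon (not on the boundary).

Using the shoelace formula, 2A = |(23·(-32) − 18·(-26)) + (18·(-45) − (-9)·(-32)) + ((-9)·22 − (-40)·(-45)) + ((-40)·26 − (-38)·22) + ((-38)·(-25) − 52·26) + (52·(-28) − 36·(-25)) + (36·(-26) − 23·(-28))| = 4818, so the area is 2409.
The number of boundary lattice points is Σ gcd(|Δx|,|Δy|) = gcd(5,6) + gcd(27,13) + gcd(31,67) + gcd(2,4) + gcd(90,51) + gcd(16,3) + gcd(13,2) = 1+1+1+2+3+1+1 = 10.
Pick's theorem gives I = A − B/2 + 1 = 2409 − 10/2 + 1 = 2405.

2405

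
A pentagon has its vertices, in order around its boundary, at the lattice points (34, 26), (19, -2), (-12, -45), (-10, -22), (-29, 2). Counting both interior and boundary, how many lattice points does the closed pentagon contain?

1558

By the shoelace formula, twice the signed area is |[34·(-2) − 19·26] + [19·(-45) − (-12)·(-2)] + [(-12)·(-22) − (-10)·(-45)] + [(-10)·2 − (-29)·(-22)] + [(-29)·26 − 34·2]| = 3107, so the area is 3107/2.
The number of boundary lattice points is Σ gcd(|Δx|,|Δy|) = gcd(15,28) + gcd(31,43) + gcd(2,23) + gcd(19,24) + gcd(63,24) = 1+1+1+1+3 = 7.
Pick's theorem gives I = A − B/2 + 1 = 3107/2 − 7/2 + 1 = 1551, so the closed region contains I + B = 1551 + 7 = 1558 lattice points.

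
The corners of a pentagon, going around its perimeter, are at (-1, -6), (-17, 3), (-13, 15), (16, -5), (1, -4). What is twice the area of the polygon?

Using the shoelace formula, 2A = |[(-1)·3 − (-17)·(-6)] + [(-17)·15 − (-13)·3] + [(-13)·(-5) − 16·15] + [16·(-4) − 1·(-5)] + [1·(-6) − (-1)·(-4)]| = 565, so the area is 282.5.

565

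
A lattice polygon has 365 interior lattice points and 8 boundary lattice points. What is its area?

368

Pick's theorem states A = I + B/2 − 1, so A = 365 + 8/2 − 1 = 368.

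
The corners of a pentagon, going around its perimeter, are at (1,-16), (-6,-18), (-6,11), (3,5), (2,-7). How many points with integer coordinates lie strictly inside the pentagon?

187

By the shoelace formula, twice the signed area is |[1·(-18) − (-6)·(-16)] + [(-6)·11 − (-6)·(-18)] + [(-6)·5 − 3·11] + [3·(-7) − 2·5] + [2·(-16) − 1·(-7)]| = 407, so the area is 203.5.
Summing gcd(|Δx|,|Δy|) over the edges gives the boundary count: gcd(7,2) + gcd(0,29) + gcd(9,6) + gcd(1,12) + gcd(1,9) = 1+29+3+1+1 = 35.
Pick's theorem gives I = A − B/2 + 1 = 203.5 − 35/2 + 1 = 187.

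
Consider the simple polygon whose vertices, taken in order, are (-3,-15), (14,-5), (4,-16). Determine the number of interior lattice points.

The shoelace formula gives twice the area as |((-3)·(-5) − 14·(-15)) + (14·(-16) − 4·(-5)) + (4·(-15) − (-3)·(-16))| = 87, so the area is 43.5.
The number of boundary lattice points is Σ gcd(|Δx|,|Δy|) = gcd(17,10) + gcd(10,11) + gcd(7,1) = 1+1+1 = 3.
Pick's theorem gives I = A − B/2 + 1 = 43.5 − 3/2 + 1 = 43.

43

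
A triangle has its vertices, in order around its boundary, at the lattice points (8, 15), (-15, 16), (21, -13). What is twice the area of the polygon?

631

By the shoelace formula, twice the signed area is |(8·16 − (-15)·15) + ((-15)·(-13) − 21·16) + (21·15 − 8·(-13))| = 631, so the area is 631/2.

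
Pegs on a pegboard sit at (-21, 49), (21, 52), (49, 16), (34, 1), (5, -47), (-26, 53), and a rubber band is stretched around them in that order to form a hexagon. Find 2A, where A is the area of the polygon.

7549

The shoelace formula gives twice the area as |[(-21)·52 − 21·49] + [21·16 − 49·52] + [49·1 − 34·16] + [34·(-47) − 5·1] + [5·53 − (-26)·(-47)] + [(-26)·49 − (-21)·53]| = 7549, so the area is 7549/2.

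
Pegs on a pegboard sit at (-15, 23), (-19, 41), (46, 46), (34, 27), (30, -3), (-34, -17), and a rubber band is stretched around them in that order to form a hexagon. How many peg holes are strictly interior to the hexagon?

2905

The shoelace formula gives twice the area as |((-15)·41 − (-19)·23) + ((-19)·46 − 46·41) + (46·27 − 34·46) + (34·(-3) − 30·27) + (30·(-17) − (-34)·(-3)) + ((-34)·23 − (-15)·(-17))| = 5821, so the area is 5821/2.
Along each edge there are gcd(|Δx|,|Δy|)+1 lattice points, so counting each shared vertex once the boundary has gcd(4,18) + gcd(65,5) + gcd(12,19) + gcd(4,30) + gcd(64,14) + gcd(19,40) = 2+5+1+2+2+1 = 13.
By Pick's theorem A = I + B/2 − 1, so I = 5821/2 − 13/2 + 1 = 2905.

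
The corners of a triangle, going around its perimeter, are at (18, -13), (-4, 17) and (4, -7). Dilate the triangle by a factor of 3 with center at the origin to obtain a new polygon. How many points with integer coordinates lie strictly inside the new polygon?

Using the shoelace formula, 2A = |(18·17 − (-4)·(-13)) + ((-4)·(-7) − 4·17) + (4·(-13) − 18·(-7))| = 288, so the area is 144.
The number of boundary lattice points is Σ gcd(|Δx|,|Δy|) = gcd(22,30) + gcd(8,24) + gcd(14,6) = 2+8+2 = 12.
Scaling by 3 multiplies the area by 3² = 9 (so the new area is 1296) and multiplies the boundary lattice-point count by 3, giving 36.
By Pick's theorem, the interior count of the dilated polygon is 1296 − 36/2 + 1 = 1279.

1279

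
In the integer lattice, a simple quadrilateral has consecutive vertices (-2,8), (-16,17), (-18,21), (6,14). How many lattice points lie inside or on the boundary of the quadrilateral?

By the shoelace formula, twice the signed area is |((-2)·17 − (-16)·8) + ((-16)·21 − (-18)·17) + ((-18)·14 − 6·21) + (6·8 − (-2)·14)| = 238, so the area is 119.
The number of boundary lattice points is Σ gcd(|Δx|,|Δy|) = gcd(14,9) + gcd(2,4) + gcd(24,7) + gcd(8,6) = 1+2+1+2 = 6.
Pick's theorem gives I = A − B/2 + 1 = 119 − 6/2 + 1 = 117, so the closed region contains I + B = 117 + 6 = 123 lattice points.

123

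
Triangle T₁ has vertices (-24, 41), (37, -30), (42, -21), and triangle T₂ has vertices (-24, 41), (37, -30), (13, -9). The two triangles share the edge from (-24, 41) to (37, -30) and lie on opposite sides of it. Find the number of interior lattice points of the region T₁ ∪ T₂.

The union is the simple quadrilateral with vertices (-24, 41), (42, -21), (37, -30), (13, -9) in order.
By the shoelace formula, twice the signed area is |[(-24)·(-21) − 42·41] + [42·(-30) − 37·(-21)] + [37·(-9) − 13·(-30)] + [13·41 − (-24)·(-9)]| = 1327, so the area is 663.5.
The number of boundary lattice points is Σ gcd(|Δx|,|Δy|) = gcd(66,62) + gcd(5,9) + gcd(24,21) + gcd(37,50) = 2+1+3+1 = 7.
By Pick's theorem I = A − B/2 + 1 = 663.5 − 7/2 + 1 = 661.

661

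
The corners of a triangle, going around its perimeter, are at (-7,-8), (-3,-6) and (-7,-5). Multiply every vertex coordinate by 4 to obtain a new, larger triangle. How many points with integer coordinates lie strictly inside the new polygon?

85

The shoelace formula gives twice the area as |[(-7)·(-6) − (-3)·(-8)] + [(-3)·(-5) − (-7)·(-6)] + [(-7)·(-8) − (-7)·(-5)]| = 12, so the area is 6.
The number of boundary lattice points is Σ gcd(|Δx|,|Δy|) = gcd(4,2) + gcd(4,1) + gcd(0,3) = 2+1+3 = 6.
Scaling by 4 multiplies the area by 4² = 16 (so the new area is 96) and multiplies the boundary lattice-point count by 4, giving 24.
By Pick's theorem, the interior count of the dilated polygon is 96 − 24/2 + 1 = 85.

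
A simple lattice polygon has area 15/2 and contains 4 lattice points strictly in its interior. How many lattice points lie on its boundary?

Pick's theorem gives A = I + B/2 − 1, so B = 2(A − I + 1) = 2(15/2 − 4 + 1) = 9.

9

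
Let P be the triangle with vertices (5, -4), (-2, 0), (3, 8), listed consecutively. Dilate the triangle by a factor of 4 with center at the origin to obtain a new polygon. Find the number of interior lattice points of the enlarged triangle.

By the shoelace formula, twice the signed area is |[5·0 − (-2)·(-4)] + [(-2)·8 − 3·0] + [3·(-4) − 5·8]| = 76, so the area is 38.
The number of boundary lattice points is Σ gcd(|Δx|,|Δy|) = gcd(7,4) + gcd(5,8) + gcd(2,12) = 1+1+2 = 4.
Scaling by 4 multiplies the area by 4² = 16 (so the new area is 608) and multiplies the boundary lattice-point count by 4, giving 16.
By Pick's theorem, the interior count of the dilated polygon is 608 − 16/2 + 1 = 601.

601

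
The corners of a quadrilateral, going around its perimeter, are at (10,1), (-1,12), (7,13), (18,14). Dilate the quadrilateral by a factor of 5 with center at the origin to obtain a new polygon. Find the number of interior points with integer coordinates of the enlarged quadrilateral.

2891

Using the shoelace formula, 2A = |[10·12 − (-1)·1] + [(-1)·13 − 7·12] + [7·14 − 18·13] + [18·1 − 10·14]| = 234, so the area is 117.
Summing gcd(|Δx|,|Δy|) over the edges gives the boundary count: gcd(11,11) + gcd(8,1) + gcd(11,1) + gcd(8,13) = 11+1+1+1 = 14.
Scaling by 5 multiplies the area by 5² = 25 (so the new area is 2925) and multiplies the boundary lattice-point count by 5, giving 70.
By Pick's theorem, the interior count of the dilated polygon is 2925 − 70/2 + 1 = 2891.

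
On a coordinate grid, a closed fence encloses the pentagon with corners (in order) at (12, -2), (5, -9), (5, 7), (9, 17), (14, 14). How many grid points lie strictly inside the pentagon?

The shoelace formula gives twice the area as |(12·(-9) − 5·(-2)) + (5·7 − 5·(-9)) + (5·17 − 9·7) + (9·14 − 14·17) + (14·(-2) − 12·14)| = 304, so the area is 152.
Along each edge there are gcd(|Δx|,|Δy|)+1 lattice points, so counting each shared vertex once the boundary has gcd(7,7) + gcd(0,16) + gcd(4,10) + gcd(5,3) + gcd(2,16) = 7+16+2+1+2 = 28.
By Pick's theorem A = I + B/2 − 1, so I = 152 − 28/2 + 1 = 139.

139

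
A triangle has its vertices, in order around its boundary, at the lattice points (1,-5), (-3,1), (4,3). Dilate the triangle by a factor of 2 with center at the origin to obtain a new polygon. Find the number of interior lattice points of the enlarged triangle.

97

Using the shoelace formula, 2A = |[1·1 − (-3)·(-5)] + [(-3)·3 − 4·1] + [4·(-5) − 1·3]| = 50, so the area is 25.
The number of boundary lattice points is Σ gcd(|Δx|,|Δy|) = gcd(4,6) + gcd(7,2) + gcd(3,8) = 2+1+1 = 4.
Scaling by 2 multiplies the area by 2² = 4 (so the new area is 100) and multiplies the boundary lattice-point count by 2, giving 8.
By Pick's theorem, the interior count of the dilated polygon is 100 − 8/2 + 1 = 97.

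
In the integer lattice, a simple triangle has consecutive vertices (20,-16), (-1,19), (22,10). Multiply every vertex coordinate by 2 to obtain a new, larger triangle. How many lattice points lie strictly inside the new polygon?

1223

Using the shoelace formula, 2A = |(20·19 − (-1)·(-16)) + ((-1)·10 − 22·19) + (22·(-16) − 20·10)| = 616, so the area is 308.
Summing gcd(|Δx|,|Δy|) over the edges gives the boundary count: gcd(21,35) + gcd(23,9) + gcd(2,26) = 7+1+2 = 10.
Scaling by 2 multiplies the area by 2² = 4 (so the new area is 1232) and multiplies the boundary lattice-point count by 2, giving 20.
By Pick's theorem, the interior count of the dilated polygon is 1232 − 20/2 + 1 = 1223.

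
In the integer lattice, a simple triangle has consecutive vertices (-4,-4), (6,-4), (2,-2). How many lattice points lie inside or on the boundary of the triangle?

18

By the shoelace formula, twice the signed area is |((-4)·(-4) − 6·(-4)) + (6·(-2) − 2·(-4)) + (2·(-4) − (-4)·(-2))| = 20, so the area is 10.
The number of boundary lattice points is Σ gcd(|Δx|,|Δy|) = gcd(10,0) + gcd(4,2) + gcd(6,2) = 10+2+2 = 14.
Pick's theorem gives I = A − B/2 + 1 = 10 − 14/2 + 1 = 4, so the closed region contains I + B = 4 + 14 = 18 lattice points.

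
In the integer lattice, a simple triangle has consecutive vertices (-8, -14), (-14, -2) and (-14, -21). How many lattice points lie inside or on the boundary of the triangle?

The shoelace formula gives twice the area as |((-8)·(-2) − (-14)·(-14)) + ((-14)·(-21) − (-14)·(-2)) + ((-14)·(-14) − (-8)·(-21))| = 114, so the area is 57.
Summing gcd(|Δx|,|Δy|) over the edges gives the boundary count: gcd(6,12) + gcd(0,19) + gcd(6,7) = 6+19+1 = 26.
Pick's theorem gives I = A − B/2 + 1 = 57 − 26/2 + 1 = 45, so the closed region contains I + B = 45 + 26 = 71 lattice points.

71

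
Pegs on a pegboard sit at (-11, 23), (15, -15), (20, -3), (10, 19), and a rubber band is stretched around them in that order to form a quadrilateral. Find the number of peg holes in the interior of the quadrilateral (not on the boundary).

By the shoelace formula, twice the signed area is |[(-11)·(-15) − 15·23] + [15·(-3) − 20·(-15)] + [20·19 − 10·(-3)] + [10·23 − (-11)·19]| = 924, so the area is 462.
Along each edge there are gcd(|Δx|,|Δy|)+1 lattice points, so counting each shared vertex once the boundary has gcd(26,38) + gcd(5,12) + gcd(10,22) + gcd(21,4) = 2+1+2+1 = 6.
By Pick's theorem A = I + B/2 − 1, so I = 462 − 6/2 + 1 = 460.

460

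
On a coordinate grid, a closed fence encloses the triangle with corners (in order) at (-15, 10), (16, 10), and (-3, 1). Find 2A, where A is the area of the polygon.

279

The shoelace formula gives twice the area as |((-15)·10 − 16·10) + (16·1 − (-3)·10) + ((-3)·10 − (-15)·1)| = 279, so the area is 139.5.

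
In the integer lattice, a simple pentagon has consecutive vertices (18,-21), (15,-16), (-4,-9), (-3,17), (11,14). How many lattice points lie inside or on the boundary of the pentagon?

The shoelace formula gives twice the area as |(18·(-16) − 15·(-21)) + (15·(-9) − (-4)·(-16)) + ((-4)·17 − (-3)·(-9)) + ((-3)·14 − 11·17) + (11·(-21) − 18·14)| = 979, so the area is 979/2.
Along each edge there are gcd(|Δx|,|Δy|)+1 lattice points, so counting each shared vertex once the boundary has gcd(3,5) + gcd(19,7) + gcd(1,26) + gcd(14,3) + gcd(7,35) = 1+1+1+1+7 = 11.
Pick's theorem gives I = A − B/2 + 1 = 979/2 − 11/2 + 1 = 485, so the closed region contains I + B = 485 + 11 = 496 lattice points.

496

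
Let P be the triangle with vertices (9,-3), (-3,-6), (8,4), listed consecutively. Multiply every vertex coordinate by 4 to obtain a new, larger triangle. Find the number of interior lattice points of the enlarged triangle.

The shoelace formula gives twice the area as |[9·(-6) − (-3)·(-3)] + [(-3)·4 − 8·(-6)] + [8·(-3) − 9·4]| = 87, so the area is 43.5.
The number of boundary lattice points is Σ gcd(|Δx|,|Δy|) = gcd(12,3) + gcd(11,10) + gcd(1,7) = 3+1+1 = 5.
Scaling by 4 multiplies the area by 4² = 16 (so the new area is 696) and multiplies the boundary lattice-point count by 4, giving 20.
By Pick's theorem, the interior count of the dilated polygon is 696 − 20/2 + 1 = 687.

687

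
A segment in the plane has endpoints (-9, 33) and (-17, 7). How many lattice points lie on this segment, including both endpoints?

The number of lattice points on a segment between lattice points is gcd(|Δx|,|Δy|) + 1 = gcd(8,26) + 1 = 2 + 1 = 3.

3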